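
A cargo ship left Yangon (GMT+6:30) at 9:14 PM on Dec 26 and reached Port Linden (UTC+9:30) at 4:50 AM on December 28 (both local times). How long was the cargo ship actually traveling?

Departure in UTC: 9:14 PM − 6:30 = 2:44 PM on Dec 26.
Arrival in UTC: 4:50 AM − 9:30 = 7:20 PM on Dec 27.
Elapsed = 7:20 PM − 2:44 PM (+1 day) = 28 hours 36 minutes.

28 hours 36 minutes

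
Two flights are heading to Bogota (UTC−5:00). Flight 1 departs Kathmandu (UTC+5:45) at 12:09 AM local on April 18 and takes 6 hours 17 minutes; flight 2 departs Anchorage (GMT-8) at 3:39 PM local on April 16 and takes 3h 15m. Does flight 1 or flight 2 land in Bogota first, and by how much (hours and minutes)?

Flight 1 in UTC: 12:09 AM − 5:45 = 6:24 PM on Apr 17.
+6 hours and 17 minutes → arrive 12:41 AM UTC on Apr 18.
Flight 2 in UTC: 3:39 PM + 8:00 = 11:39 PM on Apr 16.
+3 hours and 15 minutes → arrive 2:54 AM UTC on Apr 17.
Flight 2 lands earlier by 21 hours 47 minutes.

the second, by 21 hours 47 minutes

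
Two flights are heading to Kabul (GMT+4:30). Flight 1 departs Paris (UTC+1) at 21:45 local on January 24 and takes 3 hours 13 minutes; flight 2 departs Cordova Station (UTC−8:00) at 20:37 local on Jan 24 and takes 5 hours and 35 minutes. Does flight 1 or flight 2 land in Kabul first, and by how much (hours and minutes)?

Flight 1 in UTC: 21:45 − 1:00 = 20:45 on Jan 24.
+3 hours and 13 minutes → arrive 23:58 UTC on Jan 24.
Flight 2 in UTC: 20:37 + 8:00 = 04:37 on Jan 25.
+5 hours and 35 minutes → arrive 10:12 UTC on Jan 25.
Flight 1 lands earlier by 10 hours 14 minutes.

the first, by 10 hours 14 minutes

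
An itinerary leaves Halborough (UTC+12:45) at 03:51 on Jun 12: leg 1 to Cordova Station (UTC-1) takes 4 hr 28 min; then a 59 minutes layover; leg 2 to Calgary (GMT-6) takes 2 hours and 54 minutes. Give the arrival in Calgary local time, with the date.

17:27 on June 11

Convert departure to UTC: 03:51 − 12:45 = 15:06 UTC on Jun 11.
Add 4 hours and 28 minutes leg 1 → 19:34 UTC.
Add 59 minutes layover in Cordova Station → 20:33 UTC.
Add 2 hours 54 minutes leg 2 → 23:27 UTC.
Calgary is UTC−6:00, so local arrival = 23:27 − 6:00 = 17:27 on Jun 11.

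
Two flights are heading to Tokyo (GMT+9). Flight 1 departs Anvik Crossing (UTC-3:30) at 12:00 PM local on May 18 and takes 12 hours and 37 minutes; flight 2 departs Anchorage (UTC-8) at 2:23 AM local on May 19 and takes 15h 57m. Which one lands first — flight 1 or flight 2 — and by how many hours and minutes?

Flight 1 in UTC: 12:00 PM + 3:30 = 3:30 PM on May 18.
+12 hours 37 minutes → arrive 4:07 AM UTC on May 19.
Flight 2 in UTC: 2:23 AM + 8:00 = 10:23 AM on May 19.
+15 hours 57 minutes → arrive 2:20 AM UTC on May 20.
Flight 1 lands earlier by 22 hours 13 minutes.

the first, by 22 hours 13 minutes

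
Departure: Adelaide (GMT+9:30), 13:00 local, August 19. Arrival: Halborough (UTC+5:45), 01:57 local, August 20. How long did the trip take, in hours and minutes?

Departure in UTC: 13:00 − 9:30 = 03:30 on Aug 19.
Arrival in UTC: 01:57 − 5:45 = 20:12 on Aug 19.
Elapsed = 20:12 − 03:30 = 16 hours 42 minutes.

16 hours 42 minutes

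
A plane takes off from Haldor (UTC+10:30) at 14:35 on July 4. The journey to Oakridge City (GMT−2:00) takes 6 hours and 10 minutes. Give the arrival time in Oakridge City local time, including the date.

08:15 on July 4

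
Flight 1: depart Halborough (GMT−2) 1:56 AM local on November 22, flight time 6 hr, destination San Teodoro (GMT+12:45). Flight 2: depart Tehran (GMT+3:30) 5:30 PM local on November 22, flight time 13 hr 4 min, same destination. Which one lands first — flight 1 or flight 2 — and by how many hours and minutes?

Flight 1 in UTC: 1:56 AM + 2:00 = 3:56 AM on Nov 22.
+6 hours → arrive 9:56 AM UTC on Nov 22.
Flight 2 in UTC: 5:30 PM − 3:30 = 2:00 PM on Nov 22.
+13 hours 4 minutes → arrive 3:04 AM UTC on Nov 23.
Flight 1 lands earlier by 17 hours 8 minutes.

the first, by 17 hours 8 minutes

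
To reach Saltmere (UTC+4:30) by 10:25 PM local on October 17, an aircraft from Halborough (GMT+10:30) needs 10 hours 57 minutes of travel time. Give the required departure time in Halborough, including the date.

Target arrival in UTC: 10:25 PM − 4:30 = 5:55 PM on Oct 17.
Subtract 10 hours 57 minutes → departure 6:58 AM UTC on Oct 17.
Halborough is UTC+10:30: 6:58 AM + 10:30 = 5:28 PM on Oct 17.

5:28 PM on October 17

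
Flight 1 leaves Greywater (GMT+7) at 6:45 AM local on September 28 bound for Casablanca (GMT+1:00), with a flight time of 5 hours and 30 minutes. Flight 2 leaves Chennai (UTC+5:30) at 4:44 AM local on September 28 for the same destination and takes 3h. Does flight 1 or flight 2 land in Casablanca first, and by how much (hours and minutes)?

the second, by 3 hours 1 minute

Flight 1 in UTC: 6:45 AM − 7:00 = 11:45 PM on Sep 27.
+5 hours and 30 minutes → arrive 5:15 AM UTC on Sep 28.
Flight 2 in UTC: 4:44 AM − 5:30 = 11:14 PM on Sep 27.
+3 hours → arrive 2:14 AM UTC on Sep 28.
Flight 2 lands earlier by 3 hours 1 minute.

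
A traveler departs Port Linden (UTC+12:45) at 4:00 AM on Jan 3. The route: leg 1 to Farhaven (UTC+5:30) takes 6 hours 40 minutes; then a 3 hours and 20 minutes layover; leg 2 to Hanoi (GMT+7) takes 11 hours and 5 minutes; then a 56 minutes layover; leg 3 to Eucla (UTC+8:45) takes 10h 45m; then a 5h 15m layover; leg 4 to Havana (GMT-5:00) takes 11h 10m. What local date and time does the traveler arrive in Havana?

11:26 AM on January 4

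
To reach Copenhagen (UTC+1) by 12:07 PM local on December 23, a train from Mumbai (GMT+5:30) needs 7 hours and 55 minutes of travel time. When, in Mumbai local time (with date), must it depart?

Target arrival in UTC: 12:07 PM − 1:00 = 11:07 AM on Dec 23.
Subtract 7 hours 55 minutes → departure 3:12 AM UTC on Dec 23.
Mumbai is UTC+5:30: 3:12 AM + 5:30 = 8:42 AM on Dec 23.

8:42 AM on December 23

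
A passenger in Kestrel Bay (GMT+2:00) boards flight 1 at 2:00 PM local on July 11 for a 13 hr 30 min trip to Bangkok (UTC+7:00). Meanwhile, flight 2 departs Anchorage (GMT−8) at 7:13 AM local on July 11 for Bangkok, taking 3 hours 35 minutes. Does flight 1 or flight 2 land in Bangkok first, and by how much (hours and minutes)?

the second, by 6 hours 42 minutes

Flight 1 in UTC: 2:00 PM − 2:00 = 12:00 PM on Jul 11.
+13 hours 30 minutes → arrive 1:30 AM UTC on Jul 12.
Flight 2 in UTC: 7:13 AM + 8:00 = 3:13 PM on Jul 11.
+3 hours and 35 minutes → arrive 6:48 PM UTC on Jul 11.
Flight 2 lands earlier by 6 hours 42 minutes.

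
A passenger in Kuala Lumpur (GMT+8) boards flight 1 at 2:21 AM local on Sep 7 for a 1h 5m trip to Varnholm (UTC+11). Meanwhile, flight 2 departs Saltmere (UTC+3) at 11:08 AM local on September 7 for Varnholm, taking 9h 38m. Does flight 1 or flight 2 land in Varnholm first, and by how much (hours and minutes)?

Flight 1 in UTC: 2:21 AM − 8:00 = 6:21 PM on Sep 6.
+1 hour and 5 minutes → arrive 7:26 PM UTC on Sep 6.
Flight 2 in UTC: 11:08 AM − 3:00 = 8:08 AM on Sep 7.
+9 hours 38 minutes → arrive 5:46 PM UTC on Sep 7.
Flight 1 lands earlier by 22 hours 20 minutes.

the first, by 22 hours 20 minutes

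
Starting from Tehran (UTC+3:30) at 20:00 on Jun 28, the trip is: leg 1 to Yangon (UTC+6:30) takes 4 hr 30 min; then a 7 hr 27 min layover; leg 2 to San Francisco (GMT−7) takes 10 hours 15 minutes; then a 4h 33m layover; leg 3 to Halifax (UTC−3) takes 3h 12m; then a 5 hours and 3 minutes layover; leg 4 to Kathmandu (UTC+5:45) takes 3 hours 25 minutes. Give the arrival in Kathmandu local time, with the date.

12:40 on June 30

Convert departure to UTC: 20:00 − 3:30 = 16:30 UTC on Jun 28.
Add 4 hours 30 minutes leg 1 → 21:00 UTC.
Add 7 hours 27 minutes layover in Yangon → 04:27 UTC (Jun 29).
Add 10 hours 15 minutes leg 2 → 14:42 UTC.
Add 4 hours 33 minutes layover in San Francisco → 19:15 UTC.
Add 3 hours 12 minutes leg 3 → 22:27 UTC.
Add 5 hours and 3 minutes layover in Halifax → 03:30 UTC (Jun 30).
Add 3 hours 25 minutes leg 4 → 06:55 UTC.
Kathmandu is UTC+5:45, so local arrival = 06:55 + 5:45 = 12:40 on Jun 30.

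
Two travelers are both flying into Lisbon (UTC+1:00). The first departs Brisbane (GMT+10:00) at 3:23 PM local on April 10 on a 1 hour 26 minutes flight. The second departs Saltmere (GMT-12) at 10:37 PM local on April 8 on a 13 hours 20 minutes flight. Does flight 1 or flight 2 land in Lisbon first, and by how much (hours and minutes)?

Flight 1 in UTC: 3:23 PM − 10:00 = 5:23 AM on Apr 10.
+1 hour 26 minutes → arrive 6:49 AM UTC on Apr 10.
Flight 2 in UTC: 10:37 PM + 12:00 = 10:37 AM on Apr 9.
+13 hours 20 minutes → arrive 11:57 PM UTC on Apr 9.
Flight 2 lands earlier by 6 hours 52 minutes.

the second, by 6 hours 52 minutes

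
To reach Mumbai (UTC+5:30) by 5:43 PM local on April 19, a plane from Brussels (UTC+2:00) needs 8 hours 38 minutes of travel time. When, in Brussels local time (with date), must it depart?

Target arrival in UTC: 5:43 PM − 5:30 = 12:13 PM on Apr 19.
Subtract 8 hours 38 minutes → departure 3:35 AM UTC on Apr 19.
Brussels is UTC+2:00: 3:35 AM + 2:00 = 5:35 AM on Apr 19.

5:35 AM on April 19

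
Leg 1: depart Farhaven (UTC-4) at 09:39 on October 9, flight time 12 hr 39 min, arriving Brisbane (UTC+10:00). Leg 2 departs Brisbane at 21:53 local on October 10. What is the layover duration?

Convert departure to UTC: 09:39 + 4:00 = 13:39 UTC on Oct 9.
Add 12 hours 39 minutes flight time → 02:18 UTC (Oct 10).
Brisbane is UTC+10:00, so local arrival = 02:18 + 10:00 = 12:18 on Oct 10.
Layover = 21:53 − 12:18 = 9 hours 35 minutes.

9 hours 35 minutes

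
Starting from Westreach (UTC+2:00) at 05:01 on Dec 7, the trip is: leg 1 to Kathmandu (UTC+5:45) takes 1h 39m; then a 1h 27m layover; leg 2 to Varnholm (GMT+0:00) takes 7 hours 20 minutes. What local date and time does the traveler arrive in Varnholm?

13:27 on December 7

Convert departure to UTC: 05:01 − 2:00 = 03:01 UTC on Dec 7.
Add 1 hour 39 minutes leg 1 → 04:40 UTC.
Add 1 hour 27 minutes layover in Kathmandu → 06:07 UTC.
Add 7 hours 20 minutes leg 2 → 13:27 UTC.
Varnholm is UTC+0, so local arrival is the same: 13:27 on Dec 7.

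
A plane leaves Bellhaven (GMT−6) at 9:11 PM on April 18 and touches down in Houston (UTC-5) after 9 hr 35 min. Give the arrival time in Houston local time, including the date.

Convert departure to UTC: 9:11 PM + 6:00 = 3:11 AM UTC on Apr 19.
Add 9 hours 35 minutes travel time → 12:46 PM UTC.
Houston is UTC−5:00, so local arrival = 12:46 PM − 5:00 = 7:46 AM on Apr 19.

7:46 AM on Apr 19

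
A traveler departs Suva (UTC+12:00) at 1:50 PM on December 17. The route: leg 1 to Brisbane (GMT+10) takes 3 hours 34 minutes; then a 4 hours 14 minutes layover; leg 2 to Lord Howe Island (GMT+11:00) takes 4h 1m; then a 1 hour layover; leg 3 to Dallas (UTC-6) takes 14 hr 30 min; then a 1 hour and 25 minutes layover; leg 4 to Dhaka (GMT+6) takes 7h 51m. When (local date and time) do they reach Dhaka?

Convert departure to UTC: 1:50 PM − 12:00 = 1:50 AM UTC on Dec 17.
Add 3 hours 34 minutes leg 1 → 5:24 AM UTC.
Add 4 hours 14 minutes layover in Brisbane → 9:38 AM UTC.
Add 4 hours and 1 minute leg 2 → 1:39 PM UTC.
Add 1 hour layover in Lord Howe Island → 2:39 PM UTC.
Add 14 hours 30 minutes leg 3 → 5:09 AM UTC (Dec 18).
Add 1 hour and 25 minutes layover in Dallas → 6:34 AM UTC.
Add 7 hours 51 minutes leg 4 → 2:25 PM UTC.
Dhaka is UTC+6:00, so local arrival = 2:25 PM + 6:00 = 8:25 PM on Dec 18.

8:25 PM on December 18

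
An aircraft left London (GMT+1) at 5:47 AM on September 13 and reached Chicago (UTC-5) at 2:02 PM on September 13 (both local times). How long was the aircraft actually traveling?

14 hours 15 minutes

Chicago is 6:00 behind London.
Clock-face elapsed time (ignoring zones) is 8 hours 15 minutes.
Actual elapsed = 8 hours 15 minutes + 6:00 = 14 hours 15 minutes.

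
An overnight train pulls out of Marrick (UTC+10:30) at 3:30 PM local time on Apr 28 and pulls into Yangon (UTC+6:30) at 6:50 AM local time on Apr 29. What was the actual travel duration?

19 hours 20 minutes

Yangon is 4:00 behind Marrick.
Clock-face elapsed time (ignoring zones) is 15 hours 20 minutes.
Actual elapsed = 15 hours 20 minutes + 4:00 = 19 hours 20 minutes.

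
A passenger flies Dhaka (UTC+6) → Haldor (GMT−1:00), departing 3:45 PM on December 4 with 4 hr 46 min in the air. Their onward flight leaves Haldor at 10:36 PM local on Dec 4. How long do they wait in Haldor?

9 hours 5 minutes

Convert departure to UTC: 3:45 PM − 6:00 = 9:45 AM UTC on Dec 4.
Add 4 hours 46 minutes flight time → 2:31 PM UTC.
Haldor is UTC−1:00, so local arrival = 2:31 PM − 1:00 = 1:31 PM on Dec 4.
Layover = 10:36 PM − 1:31 PM = 9 hours 5 minutes.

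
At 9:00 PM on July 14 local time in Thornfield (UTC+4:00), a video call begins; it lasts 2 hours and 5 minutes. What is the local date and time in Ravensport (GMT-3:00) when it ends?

4:05 PM on July 14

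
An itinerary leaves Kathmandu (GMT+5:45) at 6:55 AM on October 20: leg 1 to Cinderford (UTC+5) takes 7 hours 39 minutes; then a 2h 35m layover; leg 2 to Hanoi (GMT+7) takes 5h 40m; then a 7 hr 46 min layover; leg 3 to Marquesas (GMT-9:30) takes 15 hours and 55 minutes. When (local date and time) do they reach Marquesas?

7:15 AM on Oct 21

Convert departure to UTC: 6:55 AM − 5:45 = 1:10 AM UTC on Oct 20.
Add 7 hours and 39 minutes leg 1 → 8:49 AM UTC.
Add 2 hours and 35 minutes layover in Cinderford → 11:24 AM UTC.
Add 5 hours and 40 minutes leg 2 → 5:04 PM UTC.
Add 7 hours and 46 minutes layover in Hanoi → 12:50 AM UTC (Oct 21).
Add 15 hours 55 minutes leg 3 → 4:45 PM UTC.
Marquesas is UTC−9:30, so local arrival = 4:45 PM − 9:30 = 7:15 AM on Oct 21.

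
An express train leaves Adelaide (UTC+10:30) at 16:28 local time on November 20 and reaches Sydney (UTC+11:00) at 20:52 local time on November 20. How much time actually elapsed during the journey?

Sydney is 0:30 ahead of Adelaide.
Clock-face elapsed time (ignoring zones) is 4 hours 24 minutes.
Actual elapsed = 4 hours 24 minutes − 0:30 = 3 hours 54 minutes.

3 hours 54 minutes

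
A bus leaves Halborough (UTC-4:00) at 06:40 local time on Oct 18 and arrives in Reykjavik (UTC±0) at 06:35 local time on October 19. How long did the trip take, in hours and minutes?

Departure in UTC: 06:40 + 4:00 = 10:40 on Oct 18.
Arrival is already UTC: 06:35 on Oct 19.
Elapsed = 06:35 − 10:40 (+1 day) = 19 hours 55 minutes.

19 hours 55 minutes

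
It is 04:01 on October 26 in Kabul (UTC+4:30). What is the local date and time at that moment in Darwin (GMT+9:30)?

09:01 on October 26

Darwin is 5:00 ahead of Kabul.
Shift by the zone difference: 04:01 + 5:00 = 09:01 on Oct 26 in Darwin.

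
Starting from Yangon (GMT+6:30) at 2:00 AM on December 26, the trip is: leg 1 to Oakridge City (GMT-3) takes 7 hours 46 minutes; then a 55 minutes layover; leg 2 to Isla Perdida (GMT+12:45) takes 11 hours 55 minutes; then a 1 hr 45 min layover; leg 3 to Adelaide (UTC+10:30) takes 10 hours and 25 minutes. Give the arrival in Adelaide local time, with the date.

2:46 PM on December 27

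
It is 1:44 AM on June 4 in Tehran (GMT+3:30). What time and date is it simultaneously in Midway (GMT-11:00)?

11:14 AM on June 3

Midway is 14:30 behind Tehran.
Shift by the zone difference: 1:44 AM − 14:30 = 11:14 AM on Jun 3 in Midway.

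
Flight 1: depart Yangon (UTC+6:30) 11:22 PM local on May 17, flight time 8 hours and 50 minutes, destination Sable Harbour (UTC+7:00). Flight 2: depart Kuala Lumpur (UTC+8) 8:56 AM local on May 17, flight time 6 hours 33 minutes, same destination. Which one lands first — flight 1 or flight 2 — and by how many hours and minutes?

the second, by 18 hours 13 minutes

Flight 1 in UTC: 11:22 PM − 6:30 = 4:52 PM on May 17.
+8 hours 50 minutes → arrive 1:42 AM UTC on May 18.
Flight 2 in UTC: 8:56 AM − 8:00 = 12:56 AM on May 17.
+6 hours 33 minutes → arrive 7:29 AM UTC on May 17.
Flight 2 lands earlier by 18 hours 13 minutes.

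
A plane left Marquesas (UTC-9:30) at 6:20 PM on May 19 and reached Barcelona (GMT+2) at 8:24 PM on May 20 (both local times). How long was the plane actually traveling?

14 hours 34 minutes

Departure in UTC: 6:20 PM + 9:30 = 3:50 AM on May 20.
Arrival in UTC: 8:24 PM − 2:00 = 6:24 PM on May 20.
Elapsed = 6:24 PM − 3:50 AM = 14 hours 34 minutes.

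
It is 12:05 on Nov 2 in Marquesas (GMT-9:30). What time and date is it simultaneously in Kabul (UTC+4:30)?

02:05 on November 3

In UTC: 12:05 + 9:30 = 21:35 on Nov 2.
Kabul is UTC+4:30: 21:35 + 4:30 = 02:05 on Nov 3.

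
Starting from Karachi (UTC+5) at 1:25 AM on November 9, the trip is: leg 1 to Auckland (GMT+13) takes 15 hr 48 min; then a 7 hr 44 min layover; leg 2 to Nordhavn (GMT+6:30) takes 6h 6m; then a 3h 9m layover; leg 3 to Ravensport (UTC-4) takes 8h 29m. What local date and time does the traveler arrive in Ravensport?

9:41 AM on November 10

Convert departure to UTC: 1:25 AM − 5:00 = 8:25 PM UTC on Nov 8.
Add 15 hours 48 minutes leg 1 → 12:13 PM UTC (Nov 9).
Add 7 hours 44 minutes layover in Auckland → 7:57 PM UTC.
Add 6 hours 6 minutes leg 2 → 2:03 AM UTC (Nov 10).
Add 3 hours 9 minutes layover in Nordhavn → 5:12 AM UTC.
Add 8 hours 29 minutes leg 3 → 1:41 PM UTC.
Ravensport is UTC−4:00, so local arrival = 1:41 PM − 4:00 = 9:41 AM on Nov 10.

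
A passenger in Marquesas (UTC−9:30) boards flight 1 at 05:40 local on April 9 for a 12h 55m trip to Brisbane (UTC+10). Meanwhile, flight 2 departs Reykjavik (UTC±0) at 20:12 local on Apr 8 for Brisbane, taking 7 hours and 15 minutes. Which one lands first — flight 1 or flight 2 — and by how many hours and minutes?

the second, by 24 hours 38 minutes

Flight 1 in UTC: 05:40 + 9:30 = 15:10 on Apr 9.
+12 hours 55 minutes → arrive 04:05 UTC on Apr 10.
Flight 2 departs at 20:12 UTC (Apr 8).
+7 hours 15 minutes → arrive 03:27 UTC on Apr 9.
Flight 2 lands earlier by 24 hours 38 minutes.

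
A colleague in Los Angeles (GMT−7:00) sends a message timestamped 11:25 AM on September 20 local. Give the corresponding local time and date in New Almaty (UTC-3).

3:25 PM on September 20

In UTC: 11:25 AM + 7:00 = 6:25 PM on Sep 20.
New Almaty is UTC−3:00: 6:25 PM − 3:00 = 3:25 PM on Sep 20.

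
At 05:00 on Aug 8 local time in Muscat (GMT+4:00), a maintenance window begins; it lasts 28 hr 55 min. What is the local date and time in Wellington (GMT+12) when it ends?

17:55 on August 9

Convert start to UTC: 05:00 − 4:00 = 01:00 UTC on Aug 8.
Add 28 hours and 55 minutes duration → 05:55 UTC (Aug 9).
Wellington is UTC+12:00, so local end time = 05:55 + 12:00 = 17:55 on Aug 9.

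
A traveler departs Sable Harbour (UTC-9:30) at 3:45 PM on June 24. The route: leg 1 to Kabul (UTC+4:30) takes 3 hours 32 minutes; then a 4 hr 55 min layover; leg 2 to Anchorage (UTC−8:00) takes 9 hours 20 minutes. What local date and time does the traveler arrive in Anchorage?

11:02 AM on June 25

Convert departure to UTC: 3:45 PM + 9:30 = 1:15 AM UTC on Jun 25.
Add 3 hours 32 minutes leg 1 → 4:47 AM UTC.
Add 4 hours and 55 minutes layover in Kabul → 9:42 AM UTC.
Add 9 hours and 20 minutes leg 2 → 7:02 PM UTC.
Anchorage is UTC−8:00, so local arrival = 7:02 PM − 8:00 = 11:02 AM on Jun 25.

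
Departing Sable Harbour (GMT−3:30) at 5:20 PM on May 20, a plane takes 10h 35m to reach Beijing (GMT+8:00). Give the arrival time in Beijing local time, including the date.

3:25 PM on May 21

Beijing is 11:30 ahead of Sable Harbour.
After 10 hours 35 minutes it is 3:55 AM (May 21) in Sable Harbour.
Shift by the zone difference: 3:55 AM + 11:30 = 3:25 PM on May 21 in Beijing.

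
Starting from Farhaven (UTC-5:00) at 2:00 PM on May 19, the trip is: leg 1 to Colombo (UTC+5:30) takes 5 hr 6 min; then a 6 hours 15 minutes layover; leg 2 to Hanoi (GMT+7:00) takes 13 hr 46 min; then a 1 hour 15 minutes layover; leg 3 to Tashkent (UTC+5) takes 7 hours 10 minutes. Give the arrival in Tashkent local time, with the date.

Convert departure to UTC: 2:00 PM + 5:00 = 7:00 PM UTC on May 19.
Add 5 hours and 6 minutes leg 1 → 12:06 AM UTC (May 20).
Add 6 hours and 15 minutes layover in Colombo → 6:21 AM UTC.
Add 13 hours and 46 minutes leg 2 → 8:07 PM UTC.
Add 1 hour 15 minutes layover in Hanoi → 9:22 PM UTC.
Add 7 hours and 10 minutes leg 3 → 4:32 AM UTC (May 21).
Tashkent is UTC+5:00, so local arrival = 4:32 AM + 5:00 = 9:32 AM on May 21.

9:32 AM on May 21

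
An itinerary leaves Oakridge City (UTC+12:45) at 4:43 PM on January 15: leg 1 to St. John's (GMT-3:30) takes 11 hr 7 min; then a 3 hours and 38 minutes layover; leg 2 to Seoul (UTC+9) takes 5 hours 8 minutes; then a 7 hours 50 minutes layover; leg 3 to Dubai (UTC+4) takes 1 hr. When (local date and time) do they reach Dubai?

Convert departure to UTC: 4:43 PM − 12:45 = 3:58 AM UTC on Jan 15.
Add 11 hours 7 minutes leg 1 → 3:05 PM UTC.
Add 3 hours 38 minutes layover in St. John's → 6:43 PM UTC.
Add 5 hours 8 minutes leg 2 → 11:51 PM UTC.
Add 7 hours and 50 minutes layover in Seoul → 7:41 AM UTC (Jan 16).
Add 1 hour leg 3 → 8:41 AM UTC.
Dubai is UTC+4:00, so local arrival = 8:41 AM + 4:00 = 12:41 PM on Jan 16.

12:41 PM on January 16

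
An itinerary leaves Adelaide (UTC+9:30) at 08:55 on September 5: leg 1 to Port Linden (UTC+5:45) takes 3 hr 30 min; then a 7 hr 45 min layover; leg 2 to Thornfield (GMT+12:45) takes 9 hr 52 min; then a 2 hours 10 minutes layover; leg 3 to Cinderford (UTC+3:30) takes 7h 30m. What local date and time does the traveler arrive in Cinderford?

09:42 on September 6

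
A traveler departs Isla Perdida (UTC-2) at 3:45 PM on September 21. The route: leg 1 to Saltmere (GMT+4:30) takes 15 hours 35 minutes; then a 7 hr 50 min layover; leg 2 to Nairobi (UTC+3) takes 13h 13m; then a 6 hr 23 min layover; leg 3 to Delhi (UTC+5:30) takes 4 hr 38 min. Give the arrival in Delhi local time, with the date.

10:54 PM on September 23

Convert departure to UTC: 3:45 PM + 2:00 = 5:45 PM UTC on Sep 21.
Add 15 hours and 35 minutes leg 1 → 9:20 AM UTC (Sep 22).
Add 7 hours 50 minutes layover in Saltmere → 5:10 PM UTC.
Add 13 hours and 13 minutes leg 2 → 6:23 AM UTC (Sep 23).
Add 6 hours 23 minutes layover in Nairobi → 12:46 PM UTC.
Add 4 hours and 38 minutes leg 3 → 5:24 PM UTC.
Delhi is UTC+5:30, so local arrival = 5:24 PM + 5:30 = 10:54 PM on Sep 23.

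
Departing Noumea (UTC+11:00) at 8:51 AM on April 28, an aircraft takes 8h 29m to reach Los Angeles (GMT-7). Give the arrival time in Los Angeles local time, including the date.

11:20 PM on April 27

Convert departure to UTC: 8:51 AM − 11:00 = 9:51 PM UTC on Apr 27.
Add 8 hours 29 minutes travel time → 6:20 AM UTC (Apr 28).
Los Angeles is UTC−7:00, so local arrival = 6:20 AM − 7:00 = 11:20 PM on Apr 27.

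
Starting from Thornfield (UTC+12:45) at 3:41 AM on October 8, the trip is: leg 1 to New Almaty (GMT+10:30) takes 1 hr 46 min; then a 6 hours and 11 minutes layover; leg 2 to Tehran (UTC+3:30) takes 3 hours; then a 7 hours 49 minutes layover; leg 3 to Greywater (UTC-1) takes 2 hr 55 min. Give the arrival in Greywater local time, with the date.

Convert departure to UTC: 3:41 AM − 12:45 = 2:56 PM UTC on Oct 7.
Add 1 hour and 46 minutes leg 1 → 4:42 PM UTC.
Add 6 hours 11 minutes layover in New Almaty → 10:53 PM UTC.
Add 3 hours leg 2 → 1:53 AM UTC (Oct 8).
Add 7 hours and 49 minutes layover in Tehran → 9:42 AM UTC.
Add 2 hours and 55 minutes leg 3 → 12:37 PM UTC.
Greywater is UTC−1:00, so local arrival = 12:37 PM − 1:00 = 11:37 AM on Oct 8.

11:37 AM on October 8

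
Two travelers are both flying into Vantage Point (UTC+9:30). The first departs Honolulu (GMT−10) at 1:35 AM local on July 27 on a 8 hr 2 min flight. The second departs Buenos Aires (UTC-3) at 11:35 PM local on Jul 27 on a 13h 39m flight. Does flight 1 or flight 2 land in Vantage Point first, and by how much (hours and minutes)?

Flight 1 in UTC: 1:35 AM + 10:00 = 11:35 AM on Jul 27.
+8 hours and 2 minutes → arrive 7:37 PM UTC on Jul 27.
Flight 2 in UTC: 11:35 PM + 3:00 = 2:35 AM on Jul 28.
+13 hours and 39 minutes → arrive 4:14 PM UTC on Jul 28.
Flight 1 lands earlier by 20 hours 37 minutes.

the first, by 20 hours 37 minutes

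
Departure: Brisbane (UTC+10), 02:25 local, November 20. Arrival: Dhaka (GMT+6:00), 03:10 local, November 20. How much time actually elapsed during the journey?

Dhaka is 4:00 behind Brisbane.
Clock-face elapsed time (ignoring zones) is 45 minutes.
Actual elapsed = 45 minutes + 4:00 = 4 hours 45 minutes.

4 hours 45 minutes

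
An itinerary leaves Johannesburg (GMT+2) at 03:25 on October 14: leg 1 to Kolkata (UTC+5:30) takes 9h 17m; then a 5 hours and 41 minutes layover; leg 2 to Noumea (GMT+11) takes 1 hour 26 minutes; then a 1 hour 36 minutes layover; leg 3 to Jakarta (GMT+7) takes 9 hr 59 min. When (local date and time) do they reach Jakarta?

Convert departure to UTC: 03:25 − 2:00 = 01:25 UTC on Oct 14.
Add 9 hours and 17 minutes leg 1 → 10:42 UTC.
Add 5 hours and 41 minutes layover in Kolkata → 16:23 UTC.
Add 1 hour 26 minutes leg 2 → 17:49 UTC.
Add 1 hour 36 minutes layover in Noumea → 19:25 UTC.
Add 9 hours 59 minutes leg 3 → 05:24 UTC (Oct 15).
Jakarta is UTC+7:00, so local arrival = 05:24 + 7:00 = 12:24 on Oct 15.

12:24 on October 15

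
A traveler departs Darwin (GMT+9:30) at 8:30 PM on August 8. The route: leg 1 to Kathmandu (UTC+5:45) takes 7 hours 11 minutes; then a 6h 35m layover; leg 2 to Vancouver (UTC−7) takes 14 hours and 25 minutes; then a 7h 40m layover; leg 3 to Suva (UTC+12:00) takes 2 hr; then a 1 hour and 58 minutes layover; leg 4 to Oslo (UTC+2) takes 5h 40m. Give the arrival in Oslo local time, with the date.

Convert departure to UTC: 8:30 PM − 9:30 = 11:00 AM UTC on Aug 8.
Add 7 hours 11 minutes leg 1 → 6:11 PM UTC.
Add 6 hours 35 minutes layover in Kathmandu → 12:46 AM UTC (Aug 9).
Add 14 hours and 25 minutes leg 2 → 3:11 PM UTC.
Add 7 hours 40 minutes layover in Vancouver → 10:51 PM UTC.
Add 2 hours leg 3 → 12:51 AM UTC (Aug 10).
Add 1 hour and 58 minutes layover in Suva → 2:49 AM UTC.
Add 5 hours 40 minutes leg 4 → 8:29 AM UTC.
Oslo is UTC+2:00, so local arrival = 8:29 AM + 2:00 = 10:29 AM on Aug 10.

10:29 AM on August 10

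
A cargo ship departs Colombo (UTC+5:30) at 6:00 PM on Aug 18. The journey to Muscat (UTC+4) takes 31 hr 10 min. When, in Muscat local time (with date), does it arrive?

11:40 PM on August 19

Convert departure to UTC: 6:00 PM − 5:30 = 12:30 PM UTC on Aug 18.
Add 31 hours 10 minutes travel time → 7:40 PM UTC (Aug 19).
Muscat is UTC+4:00, so local arrival = 7:40 PM + 4:00 = 11:40 PM on Aug 19.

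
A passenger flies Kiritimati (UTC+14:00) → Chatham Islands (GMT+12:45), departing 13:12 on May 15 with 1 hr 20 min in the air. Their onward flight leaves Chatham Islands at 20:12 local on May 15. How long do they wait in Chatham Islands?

6 hours 55 minutes

Convert departure to UTC: 13:12 − 14:00 = 23:12 UTC on May 14.
Add 1 hour 20 minutes flight time → 00:32 UTC (May 15).
Chatham Islands is UTC+12:45, so local arrival = 00:32 + 12:45 = 13:17 on May 15.
Layover = 20:12 − 13:17 = 6 hours 55 minutes.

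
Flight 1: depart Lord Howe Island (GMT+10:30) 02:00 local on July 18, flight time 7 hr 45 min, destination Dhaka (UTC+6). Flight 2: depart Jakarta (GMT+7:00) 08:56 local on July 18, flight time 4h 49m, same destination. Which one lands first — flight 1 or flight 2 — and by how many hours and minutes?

Flight 1 in UTC: 02:00 − 10:30 = 15:30 on Jul 17.
+7 hours 45 minutes → arrive 23:15 UTC on Jul 17.
Flight 2 in UTC: 08:56 − 7:00 = 01:56 on Jul 18.
+4 hours 49 minutes → arrive 06:45 UTC on Jul 18.
Flight 1 lands earlier by 7 hours 30 minutes.

the first, by 7 hours 30 minutes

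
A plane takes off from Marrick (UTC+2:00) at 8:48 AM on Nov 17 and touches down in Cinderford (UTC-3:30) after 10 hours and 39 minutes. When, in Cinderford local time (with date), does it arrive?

Convert departure to UTC: 8:48 AM − 2:00 = 6:48 AM UTC on Nov 17.
Add 10 hours 39 minutes travel time → 5:27 PM UTC.
Cinderford is UTC−3:30, so local arrival = 5:27 PM − 3:30 = 1:57 PM on Nov 17.

1:57 PM on Nov 17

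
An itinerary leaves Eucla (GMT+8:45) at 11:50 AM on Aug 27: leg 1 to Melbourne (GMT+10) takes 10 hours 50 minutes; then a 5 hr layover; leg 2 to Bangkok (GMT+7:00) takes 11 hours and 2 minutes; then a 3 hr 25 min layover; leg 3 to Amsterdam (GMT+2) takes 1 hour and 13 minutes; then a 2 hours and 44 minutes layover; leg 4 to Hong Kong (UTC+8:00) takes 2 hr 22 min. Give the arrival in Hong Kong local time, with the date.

11:41 PM on Aug 28

Convert departure to UTC: 11:50 AM − 8:45 = 3:05 AM UTC on Aug 27.
Add 10 hours and 50 minutes leg 1 → 1:55 PM UTC.
Add 5 hours layover in Melbourne → 6:55 PM UTC.
Add 11 hours 2 minutes leg 2 → 5:57 AM UTC (Aug 28).
Add 3 hours 25 minutes layover in Bangkok → 9:22 AM UTC.
Add 1 hour and 13 minutes leg 3 → 10:35 AM UTC.
Add 2 hours and 44 minutes layover in Amsterdam → 1:19 PM UTC.
Add 2 hours 22 minutes leg 4 → 3:41 PM UTC.
Hong Kong is UTC+8:00, so local arrival = 3:41 PM + 8:00 = 11:41 PM on Aug 28.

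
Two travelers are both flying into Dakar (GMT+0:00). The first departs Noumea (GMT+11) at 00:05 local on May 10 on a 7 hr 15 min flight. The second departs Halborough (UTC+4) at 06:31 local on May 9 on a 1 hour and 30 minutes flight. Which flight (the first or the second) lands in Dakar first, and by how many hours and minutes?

the second, by 16 hours 19 minutes

Flight 1 in UTC: 00:05 − 11:00 = 13:05 on May 9.
+7 hours and 15 minutes → arrive 20:20 UTC on May 9.
Flight 2 in UTC: 06:31 − 4:00 = 02:31 on May 9.
+1 hour 30 minutes → arrive 04:01 UTC on May 9.
Flight 2 lands earlier by 16 hours 19 minutes.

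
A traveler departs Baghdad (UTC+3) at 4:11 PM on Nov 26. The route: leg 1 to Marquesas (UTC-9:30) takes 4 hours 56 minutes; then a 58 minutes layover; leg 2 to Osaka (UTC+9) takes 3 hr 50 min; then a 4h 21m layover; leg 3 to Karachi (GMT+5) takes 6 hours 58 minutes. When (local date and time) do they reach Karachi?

3:14 PM on November 27

Convert departure to UTC: 4:11 PM − 3:00 = 1:11 PM UTC on Nov 26.
Add 4 hours and 56 minutes leg 1 → 6:07 PM UTC.
Add 58 minutes layover in Marquesas → 7:05 PM UTC.
Add 3 hours and 50 minutes leg 2 → 10:55 PM UTC.
Add 4 hours and 21 minutes layover in Osaka → 3:16 AM UTC (Nov 27).
Add 6 hours and 58 minutes leg 3 → 10:14 AM UTC.
Karachi is UTC+5:00, so local arrival = 10:14 AM + 5:00 = 3:14 PM on Nov 27.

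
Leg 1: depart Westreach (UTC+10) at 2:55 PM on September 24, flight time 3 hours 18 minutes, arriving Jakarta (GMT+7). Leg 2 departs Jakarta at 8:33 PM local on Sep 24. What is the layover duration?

5 hours 20 minutes

Convert departure to UTC: 2:55 PM − 10:00 = 4:55 AM UTC on Sep 24.
Add 3 hours 18 minutes flight time → 8:13 AM UTC.
Jakarta is UTC+7:00, so local arrival = 8:13 AM + 7:00 = 3:13 PM on Sep 24.
Layover = 8:33 PM − 3:13 PM = 5 hours 20 minutes.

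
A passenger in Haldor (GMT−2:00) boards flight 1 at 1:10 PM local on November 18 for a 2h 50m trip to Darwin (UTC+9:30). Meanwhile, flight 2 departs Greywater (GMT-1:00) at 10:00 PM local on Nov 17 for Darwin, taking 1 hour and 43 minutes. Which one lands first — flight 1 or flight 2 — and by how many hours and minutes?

the second, by 17 hours 17 minutes

Flight 1 in UTC: 1:10 PM + 2:00 = 3:10 PM on Nov 18.
+2 hours and 50 minutes → arrive 6:00 PM UTC on Nov 18.
Flight 2 in UTC: 10:00 PM + 1:00 = 11:00 PM on Nov 17.
+1 hour 43 minutes → arrive 12:43 AM UTC on Nov 18.
Flight 2 lands earlier by 17 hours 17 minutes.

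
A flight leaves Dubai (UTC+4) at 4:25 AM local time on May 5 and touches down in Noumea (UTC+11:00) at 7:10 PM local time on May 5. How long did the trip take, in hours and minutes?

Departure in UTC: 4:25 AM − 4:00 = 12:25 AM on May 5.
Arrival in UTC: 7:10 PM − 11:00 = 8:10 AM on May 5.
Elapsed = 8:10 AM − 12:25 AM = 7 hours 45 minutes.

7 hours 45 minutes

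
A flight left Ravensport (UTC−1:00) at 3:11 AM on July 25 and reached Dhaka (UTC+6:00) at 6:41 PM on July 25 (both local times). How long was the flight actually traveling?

8 hours 30 minutes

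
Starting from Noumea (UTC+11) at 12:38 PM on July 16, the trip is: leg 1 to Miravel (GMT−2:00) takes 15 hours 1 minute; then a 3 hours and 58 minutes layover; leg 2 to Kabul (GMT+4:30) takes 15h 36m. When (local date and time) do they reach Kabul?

Convert departure to UTC: 12:38 PM − 11:00 = 1:38 AM UTC on Jul 16.
Add 15 hours and 1 minute leg 1 → 4:39 PM UTC.
Add 3 hours 58 minutes layover in Miravel → 8:37 PM UTC.
Add 15 hours and 36 minutes leg 2 → 12:13 PM UTC (Jul 17).
Kabul is UTC+4:30, so local arrival = 12:13 PM + 4:30 = 4:43 PM on Jul 17.

4:43 PM on July 17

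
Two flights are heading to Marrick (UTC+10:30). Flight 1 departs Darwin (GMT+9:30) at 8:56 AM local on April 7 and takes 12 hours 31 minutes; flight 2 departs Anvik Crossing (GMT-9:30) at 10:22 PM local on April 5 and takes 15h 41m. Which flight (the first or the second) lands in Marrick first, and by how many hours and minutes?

the second, by 12 hours 24 minutes

Flight 1 in UTC: 8:56 AM − 9:30 = 11:26 PM on Apr 6.
+12 hours 31 minutes → arrive 11:57 AM UTC on Apr 7.
Flight 2 in UTC: 10:22 PM + 9:30 = 7:52 AM on Apr 6.
+15 hours and 41 minutes → arrive 11:33 PM UTC on Apr 6.
Flight 2 lands earlier by 12 hours 24 minutes.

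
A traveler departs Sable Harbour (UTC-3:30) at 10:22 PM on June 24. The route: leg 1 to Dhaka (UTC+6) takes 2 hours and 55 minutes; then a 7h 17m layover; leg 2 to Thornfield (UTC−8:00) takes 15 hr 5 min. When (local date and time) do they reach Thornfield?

Convert departure to UTC: 10:22 PM + 3:30 = 1:52 AM UTC on Jun 25.
Add 2 hours 55 minutes leg 1 → 4:47 AM UTC.
Add 7 hours and 17 minutes layover in Dhaka → 12:04 PM UTC.
Add 15 hours and 5 minutes leg 2 → 3:09 AM UTC (Jun 26).
Thornfield is UTC−8:00, so local arrival = 3:09 AM − 8:00 = 7:09 PM on Jun 25.

7:09 PM on June 25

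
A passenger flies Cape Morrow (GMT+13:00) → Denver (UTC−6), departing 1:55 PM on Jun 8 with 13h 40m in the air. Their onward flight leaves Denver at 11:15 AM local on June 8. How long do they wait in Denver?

2 hours 40 minutes

Convert departure to UTC: 1:55 PM − 13:00 = 12:55 AM UTC on Jun 8.
Add 13 hours 40 minutes flight time → 2:35 PM UTC.
Denver is UTC−6:00, so local arrival = 2:35 PM − 6:00 = 8:35 AM on Jun 8.
Layover = 11:15 AM − 8:35 AM = 2 hours 40 minutes.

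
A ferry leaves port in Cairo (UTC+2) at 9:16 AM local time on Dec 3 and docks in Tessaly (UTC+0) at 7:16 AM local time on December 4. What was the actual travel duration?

Departure in UTC: 9:16 AM − 2:00 = 7:16 AM on Dec 3.
Arrival is already UTC: 7:16 AM on Dec 4.
Elapsed = 7:16 AM − 7:16 AM (+1 day) = 24 hours.

24 hours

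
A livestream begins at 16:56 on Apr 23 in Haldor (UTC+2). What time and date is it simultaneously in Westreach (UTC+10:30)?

01:26 on April 24

Westreach is 8:30 ahead of Haldor.
Shift by the zone difference: 16:56 + 8:30 = 01:26 on Apr 24 in Westreach.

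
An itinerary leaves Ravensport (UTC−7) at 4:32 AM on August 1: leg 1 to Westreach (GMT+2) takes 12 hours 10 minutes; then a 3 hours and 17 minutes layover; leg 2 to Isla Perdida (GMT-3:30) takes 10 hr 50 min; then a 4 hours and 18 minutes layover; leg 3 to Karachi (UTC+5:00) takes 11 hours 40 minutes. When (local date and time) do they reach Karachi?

Convert departure to UTC: 4:32 AM + 7:00 = 11:32 AM UTC on Aug 1.
Add 12 hours and 10 minutes leg 1 → 11:42 PM UTC.
Add 3 hours and 17 minutes layover in Westreach → 2:59 AM UTC (Aug 2).
Add 10 hours and 50 minutes leg 2 → 1:49 PM UTC.
Add 4 hours and 18 minutes layover in Isla Perdida → 6:07 PM UTC.
Add 11 hours and 40 minutes leg 3 → 5:47 AM UTC (Aug 3).
Karachi is UTC+5:00, so local arrival = 5:47 AM + 5:00 = 10:47 AM on Aug 3.

10:47 AM on Aug 3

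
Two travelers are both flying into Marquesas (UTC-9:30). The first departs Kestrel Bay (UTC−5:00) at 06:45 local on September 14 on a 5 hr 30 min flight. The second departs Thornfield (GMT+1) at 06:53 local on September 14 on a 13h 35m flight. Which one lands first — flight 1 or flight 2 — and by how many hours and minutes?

Flight 1 in UTC: 06:45 + 5:00 = 11:45 on Sep 14.
+5 hours and 30 minutes → arrive 17:15 UTC on Sep 14.
Flight 2 in UTC: 06:53 − 1:00 = 05:53 on Sep 14.
+13 hours 35 minutes → arrive 19:28 UTC on Sep 14.
Flight 1 lands earlier by 2 hours 13 minutes.

the first, by 2 hours 13 minutes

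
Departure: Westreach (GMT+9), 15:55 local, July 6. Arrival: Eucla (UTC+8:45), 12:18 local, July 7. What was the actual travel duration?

20 hours 38 minutes

Departure in UTC: 15:55 − 9:00 = 06:55 on Jul 6.
Arrival in UTC: 12:18 − 8:45 = 03:33 on Jul 7.
Elapsed = 03:33 − 06:55 (+1 day) = 20 hours 38 minutes.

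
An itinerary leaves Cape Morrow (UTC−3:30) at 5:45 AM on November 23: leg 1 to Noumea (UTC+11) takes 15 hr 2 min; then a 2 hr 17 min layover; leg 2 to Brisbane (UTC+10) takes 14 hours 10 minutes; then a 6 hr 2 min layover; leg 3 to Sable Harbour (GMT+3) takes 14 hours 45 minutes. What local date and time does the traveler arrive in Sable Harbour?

Convert departure to UTC: 5:45 AM + 3:30 = 9:15 AM UTC on Nov 23.
Add 15 hours 2 minutes leg 1 → 12:17 AM UTC (Nov 24).
Add 2 hours and 17 minutes layover in Noumea → 2:34 AM UTC.
Add 14 hours and 10 minutes leg 2 → 4:44 PM UTC.
Add 6 hours and 2 minutes layover in Brisbane → 10:46 PM UTC.
Add 14 hours and 45 minutes leg 3 → 1:31 PM UTC (Nov 25).
Sable Harbour is UTC+3:00, so local arrival = 1:31 PM + 3:00 = 4:31 PM on Nov 25.

4:31 PM on November 25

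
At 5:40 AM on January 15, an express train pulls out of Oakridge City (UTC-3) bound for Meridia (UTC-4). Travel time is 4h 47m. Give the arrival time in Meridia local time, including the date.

Convert departure to UTC: 5:40 AM + 3:00 = 8:40 AM UTC on Jan 15.
Add 4 hours and 47 minutes travel time → 1:27 PM UTC.
Meridia is UTC−4:00, so local arrival = 1:27 PM − 4:00 = 9:27 AM on Jan 15.

9:27 AM on January 15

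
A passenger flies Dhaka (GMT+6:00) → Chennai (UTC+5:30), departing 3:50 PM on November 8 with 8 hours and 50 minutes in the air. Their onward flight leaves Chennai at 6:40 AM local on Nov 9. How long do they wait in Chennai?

6 hours 30 minutes

Convert departure to UTC: 3:50 PM − 6:00 = 9:50 AM UTC on Nov 8.
Add 8 hours 50 minutes flight time → 6:40 PM UTC.
Chennai is UTC+5:30, so local arrival = 6:40 PM + 5:30 = 12:10 AM on Nov 9.
Layover = 6:40 AM − 12:10 AM = 6 hours 30 minutes.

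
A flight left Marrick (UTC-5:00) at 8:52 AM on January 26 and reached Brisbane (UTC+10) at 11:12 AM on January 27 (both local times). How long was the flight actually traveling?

11 hours 20 minutes

Departure in UTC: 8:52 AM + 5:00 = 1:52 PM on Jan 26.
Arrival in UTC: 11:12 AM − 10:00 = 1:12 AM on Jan 27.
Elapsed = 1:12 AM − 1:52 PM (+1 day) = 11 hours 20 minutes.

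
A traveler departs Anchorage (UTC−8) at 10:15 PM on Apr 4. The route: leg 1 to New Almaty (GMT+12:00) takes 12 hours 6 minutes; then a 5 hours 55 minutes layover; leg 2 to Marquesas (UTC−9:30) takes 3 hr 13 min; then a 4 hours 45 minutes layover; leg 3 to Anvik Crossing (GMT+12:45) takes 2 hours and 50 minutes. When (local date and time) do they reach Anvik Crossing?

Convert departure to UTC: 10:15 PM + 8:00 = 6:15 AM UTC on Apr 5.
Add 12 hours and 6 minutes leg 1 → 6:21 PM UTC.
Add 5 hours 55 minutes layover in New Almaty → 12:16 AM UTC (Apr 6).
Add 3 hours 13 minutes leg 2 → 3:29 AM UTC.
Add 4 hours and 45 minutes layover in Marquesas → 8:14 AM UTC.
Add 2 hours and 50 minutes leg 3 → 11:04 AM UTC.
Anvik Crossing is UTC+12:45, so local arrival = 11:04 AM + 12:45 = 11:49 PM on Apr 6.

11:49 PM on April 6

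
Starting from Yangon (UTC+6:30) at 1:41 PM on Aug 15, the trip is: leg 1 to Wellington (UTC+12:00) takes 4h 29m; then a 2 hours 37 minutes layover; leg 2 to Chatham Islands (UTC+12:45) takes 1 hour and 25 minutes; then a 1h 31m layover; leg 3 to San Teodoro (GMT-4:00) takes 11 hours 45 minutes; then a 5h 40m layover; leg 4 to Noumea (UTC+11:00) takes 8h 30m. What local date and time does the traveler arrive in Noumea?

6:08 AM on August 17

Convert departure to UTC: 1:41 PM − 6:30 = 7:11 AM UTC on Aug 15.
Add 4 hours 29 minutes leg 1 → 11:40 AM UTC.
Add 2 hours and 37 minutes layover in Wellington → 2:17 PM UTC.
Add 1 hour 25 minutes leg 2 → 3:42 PM UTC.
Add 1 hour 31 minutes layover in Chatham Islands → 5:13 PM UTC.
Add 11 hours and 45 minutes leg 3 → 4:58 AM UTC (Aug 16).
Add 5 hours and 40 minutes layover in San Teodoro → 10:38 AM UTC.
Add 8 hours 30 minutes leg 4 → 7:08 PM UTC.
Noumea is UTC+11:00, so local arrival = 7:08 PM + 11:00 = 6:08 AM on Aug 17.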